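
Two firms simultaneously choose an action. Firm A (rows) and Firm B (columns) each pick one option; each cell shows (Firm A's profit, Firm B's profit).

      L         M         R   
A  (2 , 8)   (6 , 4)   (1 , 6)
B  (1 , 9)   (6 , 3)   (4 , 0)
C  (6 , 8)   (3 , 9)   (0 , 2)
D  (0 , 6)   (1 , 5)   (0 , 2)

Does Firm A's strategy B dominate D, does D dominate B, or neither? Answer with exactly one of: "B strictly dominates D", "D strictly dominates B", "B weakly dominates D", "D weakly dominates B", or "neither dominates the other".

B strictly dominates D

B's payoffs vs D's, by Firm B's action — L: 1>0, M: 6>1, R: 4>0.
Every comparison favours B, so B strictly dominates D.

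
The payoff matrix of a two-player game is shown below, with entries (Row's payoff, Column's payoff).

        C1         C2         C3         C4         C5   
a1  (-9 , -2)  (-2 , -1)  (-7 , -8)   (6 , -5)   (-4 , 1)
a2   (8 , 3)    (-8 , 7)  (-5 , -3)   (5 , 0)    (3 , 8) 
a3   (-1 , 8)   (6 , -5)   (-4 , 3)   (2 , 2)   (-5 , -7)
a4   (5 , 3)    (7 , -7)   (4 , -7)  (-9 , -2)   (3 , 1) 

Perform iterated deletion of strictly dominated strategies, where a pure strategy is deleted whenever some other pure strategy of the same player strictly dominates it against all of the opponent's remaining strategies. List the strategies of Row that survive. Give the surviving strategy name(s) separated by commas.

a2, a4

Column C3 is eliminated: C1 beats it against every remaining row (a1: -2>-8, a2: 3>-3, a3: 8>3, a4: 3>-7).
For Column, C1 strictly dominates C4 on the remaining rows (a1: -2>-5, a2: 3>0, a3: 8>2, a4: 3>-2); eliminate C4.
Row a1 is eliminated: a4 beats it against every remaining column (C1: 5>-9, C2: 7>-2, C5: 3>-4).
Row a3 is eliminated: a4 beats it against every remaining column (C1: 5>-1, C2: 7>6, C5: 3>-5).
Column's strategy C2 is strictly dominated by C5 (a2: 8>7, a4: 1>-7) and is removed.
Among the remaining strategies, none is strictly dominated by another pure strategy of the same player, so the elimination stops.
Surviving strategies — Row: {a2, a4}; Column: {C1, C5}.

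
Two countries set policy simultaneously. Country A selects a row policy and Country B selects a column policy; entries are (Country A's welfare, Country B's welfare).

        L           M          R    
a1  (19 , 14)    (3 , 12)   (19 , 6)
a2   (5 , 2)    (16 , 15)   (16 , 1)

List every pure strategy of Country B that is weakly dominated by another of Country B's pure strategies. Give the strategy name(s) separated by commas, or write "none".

L: no other strategy beats it everywhere (M at a1 (14>12); R at a1 (14>6)).
M is not dominated — it holds its own against L at a2 (15>2); R at a1 (12>6).
R is weakly dominated by L (a1: 14>6, a2: 2>1).

R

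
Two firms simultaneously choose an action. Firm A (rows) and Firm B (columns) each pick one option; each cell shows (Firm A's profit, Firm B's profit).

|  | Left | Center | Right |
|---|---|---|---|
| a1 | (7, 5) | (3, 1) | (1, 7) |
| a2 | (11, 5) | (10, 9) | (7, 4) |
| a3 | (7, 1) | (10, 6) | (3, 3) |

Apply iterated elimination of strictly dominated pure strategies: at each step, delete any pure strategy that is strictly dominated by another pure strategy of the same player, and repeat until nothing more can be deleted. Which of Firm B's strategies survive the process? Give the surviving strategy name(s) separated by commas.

For Firm A, a2 strictly dominates a1 on the remaining columns (Left: 11>7, Center: 10>3, Right: 7>1); eliminate a1.
Column Left is eliminated: Center beats it against every remaining row (a2: 9>5, a3: 6>1).
Firm B's strategy Right is strictly dominated by Center (a2: 9>4, a3: 6>3) and is removed.
Among the remaining strategies, none is strictly dominated by another pure strategy of the same player, so the elimination stops.
Surviving strategies — Firm A: {a2, a3}; Firm B: {Center}.

Center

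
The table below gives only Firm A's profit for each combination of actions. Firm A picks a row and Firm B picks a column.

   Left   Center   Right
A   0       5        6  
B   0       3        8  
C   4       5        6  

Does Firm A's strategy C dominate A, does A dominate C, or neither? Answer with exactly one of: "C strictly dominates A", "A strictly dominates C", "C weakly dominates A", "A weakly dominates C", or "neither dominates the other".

Compare C to A across each choice by Firm B: Left: 4>0, Center: 5=5, Right: 6=6.
C is at least as good everywhere and strictly better somewhere (tied only at Center, Right), so C weakly but not strictly dominates A.

C weakly dominates A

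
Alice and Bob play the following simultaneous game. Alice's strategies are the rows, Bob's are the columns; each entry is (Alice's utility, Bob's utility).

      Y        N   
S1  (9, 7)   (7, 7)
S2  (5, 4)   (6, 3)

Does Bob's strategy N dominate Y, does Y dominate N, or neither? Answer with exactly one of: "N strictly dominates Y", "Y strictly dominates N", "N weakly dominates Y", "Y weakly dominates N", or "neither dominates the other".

Y weakly dominates N

N's payoffs vs Y's, by Alice's action — S1: 7=7, S2: 3<4.
Y is at least as good everywhere and strictly better somewhere (tied at S1), so Y weakly dominates N.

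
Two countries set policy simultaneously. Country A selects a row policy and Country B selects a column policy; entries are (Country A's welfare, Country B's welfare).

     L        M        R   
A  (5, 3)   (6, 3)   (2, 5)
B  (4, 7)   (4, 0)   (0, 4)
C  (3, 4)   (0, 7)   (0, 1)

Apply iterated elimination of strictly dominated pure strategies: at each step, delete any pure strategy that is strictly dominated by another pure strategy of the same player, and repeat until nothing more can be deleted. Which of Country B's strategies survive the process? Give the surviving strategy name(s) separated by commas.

Country A's strategy B is strictly dominated by A (L: 5>4, M: 6>4, R: 2>0) and is removed.
Row C is eliminated: A beats it against every remaining column (L: 5>3, M: 6>0, R: 2>0).
For Country B, R strictly dominates L on the remaining rows (A: 5>3); eliminate L.
Country B's strategy M is strictly dominated by R (A: 5>3) and is removed.
Among the remaining strategies, none is strictly dominated by another pure strategy of the same player, so the elimination stops.
Surviving strategies — Country A: {A}; Country B: {R}.

R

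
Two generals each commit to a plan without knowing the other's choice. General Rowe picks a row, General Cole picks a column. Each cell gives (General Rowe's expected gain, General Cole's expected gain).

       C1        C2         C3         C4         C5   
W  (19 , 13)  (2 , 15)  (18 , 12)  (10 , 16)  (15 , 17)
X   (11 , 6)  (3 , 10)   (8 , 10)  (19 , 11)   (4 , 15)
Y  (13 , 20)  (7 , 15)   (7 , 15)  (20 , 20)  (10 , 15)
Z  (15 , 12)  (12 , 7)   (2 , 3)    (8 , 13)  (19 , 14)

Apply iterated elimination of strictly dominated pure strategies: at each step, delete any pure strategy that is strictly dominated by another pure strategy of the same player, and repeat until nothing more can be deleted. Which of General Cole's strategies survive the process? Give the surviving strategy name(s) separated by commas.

General Cole's strategy C2 is strictly dominated by C4 (W: 16>15, X: 11>10, Y: 20>15, Z: 13>7) and is removed.
Column C3 is eliminated: C4 beats it against every remaining row (W: 16>12, X: 11>10, Y: 20>15, Z: 13>3).
Row X is eliminated: Y beats it against every remaining column (C1: 13>11, C4: 20>19, C5: 10>4).
Among the remaining strategies, none is strictly dominated by another pure strategy of the same player, so the elimination stops.
Surviving strategies — General Rowe: {W, Y, Z}; General Cole: {C1, C4, C5}.

C1, C4, C5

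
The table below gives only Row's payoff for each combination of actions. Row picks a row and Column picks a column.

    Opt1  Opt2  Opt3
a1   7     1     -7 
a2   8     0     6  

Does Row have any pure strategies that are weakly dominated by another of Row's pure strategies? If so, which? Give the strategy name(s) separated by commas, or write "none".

none

a1: no other strategy beats it everywhere (a2 at Opt2 (1>0)).
a2 is not dominated — it holds its own against a1 at Opt1 (8>7).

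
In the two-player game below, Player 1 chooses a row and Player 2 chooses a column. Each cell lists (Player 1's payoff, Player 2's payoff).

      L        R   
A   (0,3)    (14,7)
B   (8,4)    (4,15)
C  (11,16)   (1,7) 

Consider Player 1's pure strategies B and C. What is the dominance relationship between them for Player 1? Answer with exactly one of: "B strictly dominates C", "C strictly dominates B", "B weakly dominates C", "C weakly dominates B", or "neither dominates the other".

Compare B to C across every action of Player 2: L: 8<11, R: 4>1.
B does better at R but worse at L; neither strategy dominates the other.

neither dominates the other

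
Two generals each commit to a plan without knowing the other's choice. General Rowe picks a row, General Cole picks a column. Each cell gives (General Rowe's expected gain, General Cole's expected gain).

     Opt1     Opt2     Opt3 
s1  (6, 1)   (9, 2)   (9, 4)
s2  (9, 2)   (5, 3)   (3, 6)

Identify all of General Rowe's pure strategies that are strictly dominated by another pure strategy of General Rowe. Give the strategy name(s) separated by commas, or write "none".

none

s1: no other strategy beats it everywhere (s2 at Opt2 (9>5)).
s2 is not dominated — it holds its own against s1 at Opt1 (9>6).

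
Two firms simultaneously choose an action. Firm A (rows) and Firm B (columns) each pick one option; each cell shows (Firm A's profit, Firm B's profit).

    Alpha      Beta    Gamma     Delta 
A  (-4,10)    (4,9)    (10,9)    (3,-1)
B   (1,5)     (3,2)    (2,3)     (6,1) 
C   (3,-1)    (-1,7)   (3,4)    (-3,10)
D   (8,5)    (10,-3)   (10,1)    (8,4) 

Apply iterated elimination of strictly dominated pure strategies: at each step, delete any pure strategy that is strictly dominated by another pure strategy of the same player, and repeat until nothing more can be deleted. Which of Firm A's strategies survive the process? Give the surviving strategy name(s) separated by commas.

Row B is eliminated: D beats it against every remaining column (Alpha: 8>1, Beta: 10>3, Gamma: 10>2, Delta: 8>6).
Firm A's strategy C is strictly dominated by D (Alpha: 8>3, Beta: 10>-1, Gamma: 10>3, Delta: 8>-3) and is removed.
For Firm B, Alpha strictly dominates Beta on the remaining rows (A: 10>9, D: 5>-3); eliminate Beta.
For Firm B, Alpha strictly dominates Gamma on the remaining rows (A: 10>9, D: 5>1); eliminate Gamma.
Row A is eliminated: D beats it against every remaining column (Alpha: 8>-4, Delta: 8>3).
Column Delta is eliminated: Alpha beats it against every remaining row (D: 5>4).
Among the remaining strategies, none is strictly dominated by another pure strategy of the same player, so the elimination stops.
Surviving strategies — Firm A: {D}; Firm B: {Alpha}.

D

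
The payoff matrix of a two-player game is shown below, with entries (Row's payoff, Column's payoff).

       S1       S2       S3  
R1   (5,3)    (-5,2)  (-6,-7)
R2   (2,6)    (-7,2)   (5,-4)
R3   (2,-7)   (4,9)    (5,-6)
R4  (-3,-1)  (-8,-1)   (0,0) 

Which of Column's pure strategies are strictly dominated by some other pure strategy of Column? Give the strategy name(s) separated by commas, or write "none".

S1: no other strategy beats it everywhere (S2 at R1 (3>2); S3 at R1 (3>-7)).
Nothing dominates S2: S1 at R3 (9>-7); S3 at R1 (2>-7).
Nothing dominates S3: S1 at R3 (-6>-7); S2 at R4 (0>-1).

none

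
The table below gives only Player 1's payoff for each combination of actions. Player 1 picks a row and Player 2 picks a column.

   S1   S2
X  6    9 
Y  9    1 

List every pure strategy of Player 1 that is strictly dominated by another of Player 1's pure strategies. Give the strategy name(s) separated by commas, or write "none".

none

X is not dominated — it holds its own against Y at S2 (9>1).
Y: no other strategy beats it everywhere (X at S1 (9>6)).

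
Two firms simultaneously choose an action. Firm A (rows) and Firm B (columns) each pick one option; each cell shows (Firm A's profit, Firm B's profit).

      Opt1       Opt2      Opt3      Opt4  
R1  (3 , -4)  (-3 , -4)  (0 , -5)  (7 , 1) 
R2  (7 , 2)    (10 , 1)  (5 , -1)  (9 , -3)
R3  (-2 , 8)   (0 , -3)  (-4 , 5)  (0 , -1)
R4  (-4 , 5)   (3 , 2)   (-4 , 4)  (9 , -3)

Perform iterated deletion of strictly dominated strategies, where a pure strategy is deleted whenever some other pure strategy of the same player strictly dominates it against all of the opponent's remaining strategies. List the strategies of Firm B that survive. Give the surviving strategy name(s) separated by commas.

Opt1

Row R1 is eliminated: R2 beats it against every remaining column (Opt1: 7>3, Opt2: 10>-3, Opt3: 5>0, Opt4: 9>7).
Row R3 is eliminated: R2 beats it against every remaining column (Opt1: 7>-2, Opt2: 10>0, Opt3: 5>-4, Opt4: 9>0).
Column Opt2 is eliminated: Opt1 beats it against every remaining row (R2: 2>1, R4: 5>2).
Column Opt3 is eliminated: Opt1 beats it against every remaining row (R2: 2>-1, R4: 5>4).
For Firm B, Opt1 strictly dominates Opt4 on the remaining rows (R2: 2>-3, R4: 5>-3); eliminate Opt4.
For Firm A, R2 strictly dominates R4 on the remaining columns (Opt1: 7>-4); eliminate R4.
Among the remaining strategies, none is strictly dominated by another pure strategy of the same player, so the elimination stops.
Surviving strategies — Firm A: {R2}; Firm B: {Opt1}.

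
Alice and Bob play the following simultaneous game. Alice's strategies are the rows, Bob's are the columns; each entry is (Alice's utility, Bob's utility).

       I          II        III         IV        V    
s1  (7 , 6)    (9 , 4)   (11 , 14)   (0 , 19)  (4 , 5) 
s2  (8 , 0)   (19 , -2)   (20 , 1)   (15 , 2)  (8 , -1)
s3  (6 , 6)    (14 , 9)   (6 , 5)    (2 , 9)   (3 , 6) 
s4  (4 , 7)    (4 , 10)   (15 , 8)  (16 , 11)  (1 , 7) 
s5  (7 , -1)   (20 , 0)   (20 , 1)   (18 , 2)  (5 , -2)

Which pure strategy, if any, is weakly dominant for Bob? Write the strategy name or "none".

IV

IV vs I: s1: 19>6, s2: 2>0, s3: 9>6, s4: 11>7, s5: 2>-1.
IV vs II: s1: 19>4, s2: 2>-2, s3: 9=9, s4: 11>10, s5: 2>0.
IV vs III: s1: 19>14, s2: 2>1, s3: 9>5, s4: 11>8, s5: 2>1.
IV vs V: s1: 19>5, s2: 2>-1, s3: 9>6, s4: 11>7, s5: 2>-2.
IV is at least as good as every other strategy against every opponent action, so it is weakly dominant.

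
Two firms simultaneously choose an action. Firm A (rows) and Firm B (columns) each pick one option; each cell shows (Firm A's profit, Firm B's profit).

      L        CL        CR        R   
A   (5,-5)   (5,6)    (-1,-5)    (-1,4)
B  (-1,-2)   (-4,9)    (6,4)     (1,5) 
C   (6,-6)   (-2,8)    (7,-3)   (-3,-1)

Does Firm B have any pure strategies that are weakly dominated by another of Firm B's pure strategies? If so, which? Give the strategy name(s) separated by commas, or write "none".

L, CR, R

L is weakly dominated by CL (A: 6>-5, B: 9>-2, C: 8>-6).
Nothing dominates CL: L at A (6>-5); CR at A (6>-5); R at A (6>4).
CR: dominated, since CL does at least as well everywhere (A: 6>-5, B: 9>4, C: 8>-3).
R is weakly dominated by CL (A: 6>4, B: 9>5, C: 8>-1).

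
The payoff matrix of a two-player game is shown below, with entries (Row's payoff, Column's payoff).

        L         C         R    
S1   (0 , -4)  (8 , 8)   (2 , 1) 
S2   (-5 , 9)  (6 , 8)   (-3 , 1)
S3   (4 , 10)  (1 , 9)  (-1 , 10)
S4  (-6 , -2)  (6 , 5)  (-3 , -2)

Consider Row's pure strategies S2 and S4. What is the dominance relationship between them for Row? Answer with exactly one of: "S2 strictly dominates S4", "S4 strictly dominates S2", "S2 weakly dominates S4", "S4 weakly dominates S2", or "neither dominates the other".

S2's payoffs vs S4's, by Column's action — L: -5>-6, C: 6=6, R: -3=-3.
S2 is at least as good everywhere and strictly better somewhere (tied only at C, R), so S2 weakly but not strictly dominates S4.

S2 weakly dominates S4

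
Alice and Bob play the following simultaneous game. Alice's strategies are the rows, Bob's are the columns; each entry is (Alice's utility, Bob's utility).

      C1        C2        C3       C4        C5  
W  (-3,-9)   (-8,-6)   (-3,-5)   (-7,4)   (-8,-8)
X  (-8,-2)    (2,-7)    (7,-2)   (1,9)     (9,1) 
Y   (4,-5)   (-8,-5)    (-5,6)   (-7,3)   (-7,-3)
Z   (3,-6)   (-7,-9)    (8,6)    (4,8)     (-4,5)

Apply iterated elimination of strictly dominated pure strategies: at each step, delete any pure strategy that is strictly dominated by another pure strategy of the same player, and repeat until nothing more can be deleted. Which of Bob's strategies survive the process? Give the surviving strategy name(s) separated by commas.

For Alice, Z strictly dominates W on the remaining columns (C1: 3>-3, C2: -7>-8, C3: 8>-3, C4: 4>-7, C5: -4>-8); eliminate W.
For Bob, C4 strictly dominates C1 on the remaining rows (X: 9>-2, Y: 3>-5, Z: 8>-6); eliminate C1.
For Alice, X strictly dominates Y on the remaining columns (C2: 2>-8, C3: 7>-5, C4: 1>-7, C5: 9>-7); eliminate Y.
For Bob, C3 strictly dominates C2 on the remaining rows (X: -2>-7, Z: 6>-9); eliminate C2.
Column C3 is eliminated: C4 beats it against every remaining row (X: 9>-2, Z: 8>6).
For Bob, C4 strictly dominates C5 on the remaining rows (X: 9>1, Z: 8>5); eliminate C5.
Row X is eliminated: Z beats it against every remaining column (C4: 4>1).
Among the remaining strategies, none is strictly dominated by another pure strategy of the same player, so the elimination stops.
Surviving strategies — Alice: {Z}; Bob: {C4}.

C4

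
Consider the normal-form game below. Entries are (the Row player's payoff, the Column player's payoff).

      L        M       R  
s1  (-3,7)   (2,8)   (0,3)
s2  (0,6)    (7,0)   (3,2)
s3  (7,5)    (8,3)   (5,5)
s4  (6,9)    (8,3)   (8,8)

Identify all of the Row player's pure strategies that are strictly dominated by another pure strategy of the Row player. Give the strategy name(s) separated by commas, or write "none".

s1 is strictly dominated by s2 (L: 0>-3, M: 7>2, R: 3>0).
s3 strictly dominates s2 — L: 7>0, M: 8>7, R: 5>3.
s3: no other strategy beats it everywhere (s1 at L (7>-3); s2 at L (7>0); s4 at L (7>6)).
s4: no other strategy beats it everywhere (s1 at L (6>-3); s2 at L (6>0); s3 at M (8=8)).

s1, s2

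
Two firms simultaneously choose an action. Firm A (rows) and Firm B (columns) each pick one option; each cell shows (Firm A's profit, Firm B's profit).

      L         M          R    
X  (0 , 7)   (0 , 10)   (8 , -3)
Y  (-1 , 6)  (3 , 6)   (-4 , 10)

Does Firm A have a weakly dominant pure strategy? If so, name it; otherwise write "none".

X fails to dominate Y at M (0<3).
Y fails to dominate X at L (-1<0).
No single strategy dominates all the others.

none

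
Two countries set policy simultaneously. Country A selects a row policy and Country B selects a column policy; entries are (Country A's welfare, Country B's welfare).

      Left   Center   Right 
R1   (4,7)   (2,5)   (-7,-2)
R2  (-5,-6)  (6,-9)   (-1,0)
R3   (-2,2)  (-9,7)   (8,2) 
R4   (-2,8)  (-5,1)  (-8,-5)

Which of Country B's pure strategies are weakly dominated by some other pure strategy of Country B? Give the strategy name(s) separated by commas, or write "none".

none

Left: no other strategy beats it everywhere (Center at R1 (7>5); Right at R1 (7>-2)).
Center: no other strategy beats it everywhere (Left at R3 (7>2); Right at R1 (5>-2)).
Right is not dominated — it holds its own against Left at R2 (0>-6); Center at R2 (0>-9).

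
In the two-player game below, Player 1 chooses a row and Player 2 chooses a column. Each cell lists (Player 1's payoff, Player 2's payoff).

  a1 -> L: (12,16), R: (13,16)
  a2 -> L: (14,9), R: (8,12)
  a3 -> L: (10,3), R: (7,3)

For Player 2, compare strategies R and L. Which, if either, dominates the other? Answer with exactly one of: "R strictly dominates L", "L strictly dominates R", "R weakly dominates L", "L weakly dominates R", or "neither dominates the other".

R's payoffs vs L's, by Player 1's action — a1: 16=16, a2: 12>9, a3: 3=3.
R is at least as good everywhere and strictly better somewhere (tied only at a1, a3), so R weakly but not strictly dominates L.

R weakly dominates L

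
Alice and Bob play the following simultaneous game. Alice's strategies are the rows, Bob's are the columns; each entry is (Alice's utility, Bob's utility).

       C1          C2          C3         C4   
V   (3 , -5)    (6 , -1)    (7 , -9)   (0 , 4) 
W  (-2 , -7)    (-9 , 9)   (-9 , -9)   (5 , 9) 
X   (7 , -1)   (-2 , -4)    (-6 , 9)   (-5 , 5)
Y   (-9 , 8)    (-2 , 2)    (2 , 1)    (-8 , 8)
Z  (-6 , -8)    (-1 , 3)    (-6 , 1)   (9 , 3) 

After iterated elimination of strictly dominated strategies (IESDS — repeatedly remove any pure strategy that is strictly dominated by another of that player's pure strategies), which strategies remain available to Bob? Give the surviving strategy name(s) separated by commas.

C2, C4

Alice's strategy Y is strictly dominated by V (C1: 3>-9, C2: 6>-2, C3: 7>2, C4: 0>-8) and is removed.
Bob's strategy C1 is strictly dominated by C4 (V: 4>-5, W: 9>-7, X: 5>-1, Z: 3>-8) and is removed.
Row W is eliminated: Z beats it against every remaining column (C2: -1>-9, C3: -6>-9, C4: 9>5).
Row X is eliminated: V beats it against every remaining column (C2: 6>-2, C3: 7>-6, C4: 0>-5).
Bob's strategy C3 is strictly dominated by C2 (V: -1>-9, Z: 3>1) and is removed.
Among the remaining strategies, none is strictly dominated by another pure strategy of the same player, so the elimination stops.
Surviving strategies — Alice: {V, Z}; Bob: {C2, C4}.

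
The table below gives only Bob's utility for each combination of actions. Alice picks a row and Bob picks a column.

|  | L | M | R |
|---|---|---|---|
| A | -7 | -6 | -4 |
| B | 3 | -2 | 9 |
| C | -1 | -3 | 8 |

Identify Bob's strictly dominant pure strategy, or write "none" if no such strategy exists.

R

R vs L: A: -4>-7, B: 9>3, C: 8>-1.
R vs M: A: -4>-6, B: 9>-2, C: 8>-3.
R strictly beats every other strategy against every opponent action, so it is strictly dominant.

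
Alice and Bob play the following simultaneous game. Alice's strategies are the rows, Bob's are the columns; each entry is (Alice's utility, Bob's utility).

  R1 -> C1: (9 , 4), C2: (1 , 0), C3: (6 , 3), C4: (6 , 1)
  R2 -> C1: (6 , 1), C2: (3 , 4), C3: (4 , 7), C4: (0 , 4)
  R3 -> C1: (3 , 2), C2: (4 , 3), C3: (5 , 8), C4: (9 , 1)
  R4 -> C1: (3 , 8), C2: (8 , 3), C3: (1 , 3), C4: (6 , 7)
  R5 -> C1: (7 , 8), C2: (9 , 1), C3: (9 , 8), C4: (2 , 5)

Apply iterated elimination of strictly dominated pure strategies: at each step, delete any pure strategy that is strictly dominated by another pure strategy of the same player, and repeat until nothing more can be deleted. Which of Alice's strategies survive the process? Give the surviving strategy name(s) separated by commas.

For Alice, R5 strictly dominates R2 on the remaining columns (C1: 7>6, C2: 9>3, C3: 9>4, C4: 2>0); eliminate R2.
For Bob, C1 strictly dominates C4 on the remaining rows (R1: 4>1, R3: 2>1, R4: 8>7, R5: 8>5); eliminate C4.
For Alice, R5 strictly dominates R3 on the remaining columns (C1: 7>3, C2: 9>4, C3: 9>5); eliminate R3.
Row R4 is eliminated: R5 beats it against every remaining column (C1: 7>3, C2: 9>8, C3: 9>1).
Bob's strategy C2 is strictly dominated by C1 (R1: 4>0, R5: 8>1) and is removed.
Among the remaining strategies, none is strictly dominated by another pure strategy of the same player, so the elimination stops.
Surviving strategies — Alice: {R1, R5}; Bob: {C1, C3}.

R1, R5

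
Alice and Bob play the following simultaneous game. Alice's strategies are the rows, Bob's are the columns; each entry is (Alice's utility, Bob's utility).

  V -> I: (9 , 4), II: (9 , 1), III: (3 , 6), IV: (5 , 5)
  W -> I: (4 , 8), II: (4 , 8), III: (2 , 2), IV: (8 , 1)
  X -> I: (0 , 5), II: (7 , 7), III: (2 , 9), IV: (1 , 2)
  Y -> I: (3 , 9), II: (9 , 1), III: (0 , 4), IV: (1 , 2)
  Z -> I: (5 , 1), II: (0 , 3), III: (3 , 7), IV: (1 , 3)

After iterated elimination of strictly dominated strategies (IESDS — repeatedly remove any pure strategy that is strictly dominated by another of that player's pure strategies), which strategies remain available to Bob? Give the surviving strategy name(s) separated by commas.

III

Alice's strategy X is strictly dominated by V (I: 9>0, II: 9>7, III: 3>2, IV: 5>1) and is removed.
Bob's strategy IV is strictly dominated by III (V: 6>5, W: 2>1, Y: 4>2, Z: 7>3) and is removed.
Row W is eliminated: V beats it against every remaining column (I: 9>4, II: 9>4, III: 3>2).
Bob's strategy II is strictly dominated by III (V: 6>1, Y: 4>1, Z: 7>3) and is removed.
Row Y is eliminated: V beats it against every remaining column (I: 9>3, III: 3>0).
Bob's strategy I is strictly dominated by III (V: 6>4, Z: 7>1) and is removed.
Among the remaining strategies, none is strictly dominated by another pure strategy of the same player, so the elimination stops.
Surviving strategies — Alice: {V, Z}; Bob: {III}.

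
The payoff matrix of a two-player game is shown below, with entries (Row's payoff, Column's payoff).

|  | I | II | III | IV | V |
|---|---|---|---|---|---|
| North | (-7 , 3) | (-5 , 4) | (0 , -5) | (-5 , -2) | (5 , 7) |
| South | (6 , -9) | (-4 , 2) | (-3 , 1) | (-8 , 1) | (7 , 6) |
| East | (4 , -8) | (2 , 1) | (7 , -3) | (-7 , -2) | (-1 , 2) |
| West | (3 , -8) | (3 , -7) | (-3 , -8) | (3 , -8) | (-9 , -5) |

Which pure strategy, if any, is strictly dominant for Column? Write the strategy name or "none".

V vs I: North: 7>3, South: 6>-9, East: 2>-8, West: -5>-8.
V vs II: North: 7>4, South: 6>2, East: 2>1, West: -5>-7.
V vs III: North: 7>-5, South: 6>1, East: 2>-3, West: -5>-8.
V vs IV: North: 7>-2, South: 6>1, East: 2>-2, West: -5>-8.
V strictly beats every other strategy against every opponent action, so it is strictly dominant.

V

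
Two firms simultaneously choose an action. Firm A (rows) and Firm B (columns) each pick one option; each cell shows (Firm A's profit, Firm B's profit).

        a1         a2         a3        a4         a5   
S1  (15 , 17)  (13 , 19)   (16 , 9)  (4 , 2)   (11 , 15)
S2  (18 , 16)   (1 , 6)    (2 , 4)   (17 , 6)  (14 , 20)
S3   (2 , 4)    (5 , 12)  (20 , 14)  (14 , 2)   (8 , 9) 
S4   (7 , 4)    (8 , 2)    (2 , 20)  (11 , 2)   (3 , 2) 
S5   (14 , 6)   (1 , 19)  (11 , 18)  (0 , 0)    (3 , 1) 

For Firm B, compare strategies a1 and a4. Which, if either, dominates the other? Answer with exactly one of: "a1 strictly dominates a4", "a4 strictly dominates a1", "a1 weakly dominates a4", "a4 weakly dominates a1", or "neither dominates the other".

a1 strictly dominates a4

a1's payoffs vs a4's, by Firm A's action — S1: 17>2, S2: 16>6, S3: 4>2, S4: 4>2, S5: 6>0.
Every comparison favours a1, so a1 strictly dominates a4.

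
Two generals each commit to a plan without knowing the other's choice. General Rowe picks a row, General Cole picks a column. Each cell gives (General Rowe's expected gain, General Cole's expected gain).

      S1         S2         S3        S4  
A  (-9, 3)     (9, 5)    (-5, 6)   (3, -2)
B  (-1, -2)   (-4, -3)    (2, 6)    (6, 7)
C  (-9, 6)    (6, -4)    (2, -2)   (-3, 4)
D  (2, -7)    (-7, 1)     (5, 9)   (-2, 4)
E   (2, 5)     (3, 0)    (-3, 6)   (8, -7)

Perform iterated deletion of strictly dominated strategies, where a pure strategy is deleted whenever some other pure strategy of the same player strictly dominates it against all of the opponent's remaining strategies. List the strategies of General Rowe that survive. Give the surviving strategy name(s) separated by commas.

General Cole's strategy S2 is strictly dominated by S3 (A: 6>5, B: 6>-3, C: -2>-4, D: 9>1, E: 6>0) and is removed.
Row A is eliminated: B beats it against every remaining column (S1: -1>-9, S3: 2>-5, S4: 6>3).
General Rowe's strategy C is strictly dominated by D (S1: 2>-9, S3: 5>2, S4: -2>-3) and is removed.
For General Cole, S3 strictly dominates S1 on the remaining rows (B: 6>-2, D: 9>-7, E: 6>5); eliminate S1.
Among the remaining strategies, none is strictly dominated by another pure strategy of the same player, so the elimination stops.
Surviving strategies — General Rowe: {B, D, E}; General Cole: {S3, S4}.

B, D, E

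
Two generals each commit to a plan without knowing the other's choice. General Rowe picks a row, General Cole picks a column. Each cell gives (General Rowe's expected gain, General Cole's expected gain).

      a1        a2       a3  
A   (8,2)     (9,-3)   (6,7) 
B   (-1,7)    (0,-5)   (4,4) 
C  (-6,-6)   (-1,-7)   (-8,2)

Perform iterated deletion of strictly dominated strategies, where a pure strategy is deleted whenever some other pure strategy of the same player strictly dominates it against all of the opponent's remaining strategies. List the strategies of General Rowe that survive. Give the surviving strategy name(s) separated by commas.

A

Row B is eliminated: A beats it against every remaining column (a1: 8>-1, a2: 9>0, a3: 6>4).
General Rowe's strategy C is strictly dominated by A (a1: 8>-6, a2: 9>-1, a3: 6>-8) and is removed.
For General Cole, a3 strictly dominates a1 on the remaining rows (A: 7>2); eliminate a1.
Column a2 is eliminated: a3 beats it against every remaining row (A: 7>-3).
Among the remaining strategies, none is strictly dominated by another pure strategy of the same player, so the elimination stops.
Surviving strategies — General Rowe: {A}; General Cole: {a3}.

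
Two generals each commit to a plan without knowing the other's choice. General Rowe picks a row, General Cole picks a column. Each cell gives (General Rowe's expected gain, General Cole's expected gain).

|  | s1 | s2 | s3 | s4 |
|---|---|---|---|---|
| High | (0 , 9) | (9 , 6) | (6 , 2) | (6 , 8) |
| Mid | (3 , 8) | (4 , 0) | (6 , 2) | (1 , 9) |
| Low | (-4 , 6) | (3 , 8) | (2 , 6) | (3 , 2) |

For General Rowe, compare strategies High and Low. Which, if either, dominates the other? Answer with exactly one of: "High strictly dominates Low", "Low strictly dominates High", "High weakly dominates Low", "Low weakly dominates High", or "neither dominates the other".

High strictly dominates Low

Compare High to Low across each opponent action: s1: 0>-4, s2: 9>3, s3: 6>2, s4: 6>3.
Every comparison favours High, so High strictly dominates Low.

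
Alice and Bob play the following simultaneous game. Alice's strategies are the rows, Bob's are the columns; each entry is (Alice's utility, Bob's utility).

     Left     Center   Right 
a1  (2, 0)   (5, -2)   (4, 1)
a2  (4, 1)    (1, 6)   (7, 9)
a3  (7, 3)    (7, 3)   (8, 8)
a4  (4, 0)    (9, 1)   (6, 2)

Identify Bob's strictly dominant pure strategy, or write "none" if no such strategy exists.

Right vs Left: a1: 1>0, a2: 9>1, a3: 8>3, a4: 2>0.
Right vs Center: a1: 1>-2, a2: 9>6, a3: 8>3, a4: 2>1.
Right strictly beats every other strategy against every opponent action, so it is strictly dominant.

Right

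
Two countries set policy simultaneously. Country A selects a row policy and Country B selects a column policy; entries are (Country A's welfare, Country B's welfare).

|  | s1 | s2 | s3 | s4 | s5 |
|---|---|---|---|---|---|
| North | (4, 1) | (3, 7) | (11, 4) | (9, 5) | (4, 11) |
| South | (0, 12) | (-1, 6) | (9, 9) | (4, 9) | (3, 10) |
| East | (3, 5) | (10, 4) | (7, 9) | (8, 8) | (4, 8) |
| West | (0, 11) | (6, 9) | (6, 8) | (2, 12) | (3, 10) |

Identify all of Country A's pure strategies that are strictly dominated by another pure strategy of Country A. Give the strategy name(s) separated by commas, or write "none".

Nothing dominates North: South at s1 (4>0); East at s1 (4>3); West at s1 (4>0).
North strictly dominates South — s1: 4>0, s2: 3>-1, s3: 11>9, s4: 9>4, s5: 4>3.
East: no other strategy beats it everywhere (North at s2 (10>3); South at s1 (3>0); West at s1 (3>0)).
West: dominated, since East does at least as well everywhere (s1: 3>0, s2: 10>6, s3: 7>6, s4: 8>2, s5: 4>3).

South, West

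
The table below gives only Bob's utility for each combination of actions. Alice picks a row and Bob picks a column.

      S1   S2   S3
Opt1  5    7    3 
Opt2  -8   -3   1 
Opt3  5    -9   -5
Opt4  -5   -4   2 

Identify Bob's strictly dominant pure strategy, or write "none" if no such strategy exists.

S1 fails to dominate S2 at Opt1 (5<7).
S2 fails to dominate S1 at Opt3 (-9<5).
S3 fails to dominate S1 at Opt1 (3<5).
No single strategy dominates all the others.

none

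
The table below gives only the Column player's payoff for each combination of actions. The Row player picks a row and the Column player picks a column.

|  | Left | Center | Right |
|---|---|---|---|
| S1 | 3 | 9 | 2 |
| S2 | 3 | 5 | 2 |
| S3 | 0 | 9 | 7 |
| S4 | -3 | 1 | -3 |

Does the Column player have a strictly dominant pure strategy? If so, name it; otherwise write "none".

Center vs Left: S1: 9>3, S2: 5>3, S3: 9>0, S4: 1>-3.
Center vs Right: S1: 9>2, S2: 5>2, S3: 9>7, S4: 1>-3.
Center strictly beats every other strategy against every opponent action, so it is strictly dominant.

Center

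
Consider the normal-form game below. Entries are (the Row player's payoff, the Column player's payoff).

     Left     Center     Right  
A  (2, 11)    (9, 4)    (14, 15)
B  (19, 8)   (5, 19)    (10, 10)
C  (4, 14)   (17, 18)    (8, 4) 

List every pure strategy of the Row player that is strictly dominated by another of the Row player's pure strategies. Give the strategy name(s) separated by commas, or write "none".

A: no other strategy beats it everywhere (B at Center (9>5); C at Right (14>8)).
B is not dominated — it holds its own against A at Left (19>2); C at Left (19>4).
Nothing dominates C: A at Left (4>2); B at Center (17>5).

none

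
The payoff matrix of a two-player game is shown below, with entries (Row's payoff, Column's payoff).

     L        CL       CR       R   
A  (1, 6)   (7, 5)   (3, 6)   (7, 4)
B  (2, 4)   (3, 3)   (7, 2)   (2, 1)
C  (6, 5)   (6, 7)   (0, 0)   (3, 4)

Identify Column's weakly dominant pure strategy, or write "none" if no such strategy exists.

none

L fails to dominate CL at C (5<7).
CL fails to dominate L at A (5<6).
CR fails to dominate L at B (2<4).
R fails to dominate L at A (4<6).
No single strategy dominates all the others.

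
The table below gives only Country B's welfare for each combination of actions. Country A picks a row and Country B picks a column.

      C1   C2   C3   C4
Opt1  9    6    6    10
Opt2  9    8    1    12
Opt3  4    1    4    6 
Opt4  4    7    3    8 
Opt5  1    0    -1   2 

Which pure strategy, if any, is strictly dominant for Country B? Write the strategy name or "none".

C4 vs C1: Opt1: 10>9, Opt2: 12>9, Opt3: 6>4, Opt4: 8>4, Opt5: 2>1.
C4 vs C2: Opt1: 10>6, Opt2: 12>8, Opt3: 6>1, Opt4: 8>7, Opt5: 2>0.
C4 vs C3: Opt1: 10>6, Opt2: 12>1, Opt3: 6>4, Opt4: 8>3, Opt5: 2>-1.
C4 strictly beats every other strategy against every opponent action, so it is strictly dominant.

C4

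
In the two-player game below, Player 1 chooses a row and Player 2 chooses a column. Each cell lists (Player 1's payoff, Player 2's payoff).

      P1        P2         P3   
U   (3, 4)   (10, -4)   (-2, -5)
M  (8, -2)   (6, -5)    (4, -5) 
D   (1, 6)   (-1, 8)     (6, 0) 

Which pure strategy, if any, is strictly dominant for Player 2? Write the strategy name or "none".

P1 fails to dominate P2 at D (6<8).
P2 fails to dominate P1 at U (-4<4).
P3 fails to dominate P1 at U (-5<4).
No single strategy dominates all the others.

none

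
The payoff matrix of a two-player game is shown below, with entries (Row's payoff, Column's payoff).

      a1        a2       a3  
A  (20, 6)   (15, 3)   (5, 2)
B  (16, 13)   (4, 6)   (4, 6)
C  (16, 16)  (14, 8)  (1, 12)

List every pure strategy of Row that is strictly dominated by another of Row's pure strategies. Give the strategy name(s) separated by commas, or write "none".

A: no other strategy beats it everywhere (B at a1 (20>16); C at a1 (20>16)).
B: dominated, since A does at least as well everywhere (a1: 20>16, a2: 15>4, a3: 5>4).
C is strictly dominated by A (a1: 20>16, a2: 15>14, a3: 5>1).

B, C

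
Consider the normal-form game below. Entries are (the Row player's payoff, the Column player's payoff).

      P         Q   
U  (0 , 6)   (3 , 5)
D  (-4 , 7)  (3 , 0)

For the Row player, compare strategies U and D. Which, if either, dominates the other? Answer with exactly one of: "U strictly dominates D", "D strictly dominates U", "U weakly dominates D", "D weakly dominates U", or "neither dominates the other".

U weakly dominates D

U's payoffs vs D's, by the Column player's action — P: 0>-4, Q: 3=3.
U is at least as good everywhere and strictly better somewhere (tied only at Q), so U weakly but not strictly dominates D.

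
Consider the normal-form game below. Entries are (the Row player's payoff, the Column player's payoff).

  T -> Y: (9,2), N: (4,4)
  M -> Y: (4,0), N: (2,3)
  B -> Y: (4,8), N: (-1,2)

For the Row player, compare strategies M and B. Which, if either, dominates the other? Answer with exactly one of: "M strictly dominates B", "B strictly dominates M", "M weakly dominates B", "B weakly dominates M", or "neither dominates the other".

Compare M to B across every action of the Column player: Y: 4=4, N: 2>-1.
M is at least as good everywhere and strictly better somewhere (tied only at Y), so M weakly but not strictly dominates B.

M weakly dominates B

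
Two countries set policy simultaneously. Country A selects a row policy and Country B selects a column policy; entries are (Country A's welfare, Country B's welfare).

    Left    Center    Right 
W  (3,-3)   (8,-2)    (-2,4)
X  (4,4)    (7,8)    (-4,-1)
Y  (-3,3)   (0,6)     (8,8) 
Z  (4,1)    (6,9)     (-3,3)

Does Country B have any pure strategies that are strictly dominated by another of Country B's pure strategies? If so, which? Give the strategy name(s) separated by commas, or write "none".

Left is strictly dominated by Center (W: -2>-3, X: 8>4, Y: 6>3, Z: 9>1).
Center: no other strategy beats it everywhere (Left at W (-2>-3); Right at X (8>-1)).
Nothing dominates Right: Left at W (4>-3); Center at W (4>-2).

Left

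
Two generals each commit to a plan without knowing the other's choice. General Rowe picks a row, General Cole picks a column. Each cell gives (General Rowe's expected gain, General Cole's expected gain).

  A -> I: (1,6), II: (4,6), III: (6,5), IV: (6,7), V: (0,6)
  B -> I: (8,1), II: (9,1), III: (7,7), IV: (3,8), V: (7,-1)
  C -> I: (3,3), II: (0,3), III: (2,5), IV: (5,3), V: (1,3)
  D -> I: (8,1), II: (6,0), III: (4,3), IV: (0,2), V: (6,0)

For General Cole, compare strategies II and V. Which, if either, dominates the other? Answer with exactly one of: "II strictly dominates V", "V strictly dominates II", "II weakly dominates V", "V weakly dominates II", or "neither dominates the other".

II weakly dominates V

II's payoffs vs V's, by General Rowe's action — A: 6=6, B: 1>-1, C: 3=3, D: 0=0.
II is at least as good everywhere and strictly better somewhere (tied only at A, C, D), so II weakly but not strictly dominates V.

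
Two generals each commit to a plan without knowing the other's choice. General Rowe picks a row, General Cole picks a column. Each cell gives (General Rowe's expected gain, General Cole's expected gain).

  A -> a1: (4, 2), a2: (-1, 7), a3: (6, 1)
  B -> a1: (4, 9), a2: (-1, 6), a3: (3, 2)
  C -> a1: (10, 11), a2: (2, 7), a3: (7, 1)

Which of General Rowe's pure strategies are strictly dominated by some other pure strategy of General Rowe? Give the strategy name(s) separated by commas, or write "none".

A, B

C strictly dominates A — a1: 10>4, a2: 2>-1, a3: 7>6.
C strictly dominates B — a1: 10>4, a2: 2>-1, a3: 7>3.
C is not dominated — it holds its own against A at a1 (10>4); B at a1 (10>4).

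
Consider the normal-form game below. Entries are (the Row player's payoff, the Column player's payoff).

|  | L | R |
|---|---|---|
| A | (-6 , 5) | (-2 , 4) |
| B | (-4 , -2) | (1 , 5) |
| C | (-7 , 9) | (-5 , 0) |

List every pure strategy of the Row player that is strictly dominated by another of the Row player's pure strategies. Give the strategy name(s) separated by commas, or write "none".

A, C

A: dominated, since B does at least as well everywhere (L: -4>-6, R: 1>-2).
B is not dominated — it holds its own against A at L (-4>-6); C at L (-4>-7).
C is strictly dominated by A (L: -6>-7, R: -2>-5).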